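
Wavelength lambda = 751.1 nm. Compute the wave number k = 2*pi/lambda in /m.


k = 2 * pi / lambda
= 6.2832 / (751.1e-9)
= 6.2832 / 7.5110e-07
= 8.3653e+06 /m

8.3653e+06


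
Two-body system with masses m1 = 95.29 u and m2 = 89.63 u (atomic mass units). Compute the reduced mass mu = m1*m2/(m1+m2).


mu = m1 * m2 / (m1 + m2)
= 95.29 * 89.63 / (95.29 + 89.63)
= 8540.8427 / 184.92
= 46.1867 u

46.1867


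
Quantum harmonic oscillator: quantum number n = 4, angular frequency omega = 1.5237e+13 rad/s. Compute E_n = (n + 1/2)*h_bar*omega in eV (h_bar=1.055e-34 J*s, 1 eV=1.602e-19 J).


E = (n + 1/2) * h_bar * omega
= (4 + 0.5) * 1.055e-34 * 1.5237e+13
= 4.5 * 1.6075e-21
= 7.2338e-21 J
= 0.0452 eV

0.0452


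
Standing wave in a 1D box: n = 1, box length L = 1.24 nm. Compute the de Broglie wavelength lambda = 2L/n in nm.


lambda = 2L / n
= 2 * 1.24 / 1
= 2.48 / 1
= 2.48 nm

2.48


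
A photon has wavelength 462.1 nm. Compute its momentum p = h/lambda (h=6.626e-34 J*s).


p = h / lambda
= 6.626e-34 / (462.1e-9)
= 6.626e-34 / 4.6210e-07
= 1.4339e-27 kg*m/s

1.4339e-27


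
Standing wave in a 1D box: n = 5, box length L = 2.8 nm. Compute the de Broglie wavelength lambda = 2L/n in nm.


lambda = 2L / n
= 2 * 2.8 / 5
= 5.6 / 5
= 1.12 nm

1.12


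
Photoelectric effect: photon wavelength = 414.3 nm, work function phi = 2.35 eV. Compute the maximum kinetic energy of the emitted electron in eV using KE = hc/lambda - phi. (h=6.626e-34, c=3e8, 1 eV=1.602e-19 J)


E_photon = hc / lambda
= (6.626e-34)(3e8) / (414.3e-9)
= 4.7980e-19 J
= 2.995 eV
KE = E_photon - phi
= 2.995 - 2.35
= 0.645 eV

0.645


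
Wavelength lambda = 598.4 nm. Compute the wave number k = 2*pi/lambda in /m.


k = 2 * pi / lambda
= 6.2832 / (598.4e-9)
= 6.2832 / 5.9840e-07
= 1.0500e+07 /m

1.0500e+07


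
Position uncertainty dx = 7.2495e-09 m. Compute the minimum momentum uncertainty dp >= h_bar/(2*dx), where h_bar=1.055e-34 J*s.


dp = h_bar / (2 * dx)
= 1.055e-34 / (2 * 7.2495e-09)
= 1.055e-34 / 1.4499e-08
= 7.2764e-27 kg*m/s

7.2764e-27


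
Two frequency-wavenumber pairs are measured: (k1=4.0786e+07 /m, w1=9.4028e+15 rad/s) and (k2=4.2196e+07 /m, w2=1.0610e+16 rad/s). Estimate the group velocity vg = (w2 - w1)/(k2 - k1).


vg = (w2 - w1) / (k2 - k1)
= (1.0610e+16 - 9.4028e+15) / (4.2196e+07 - 4.0786e+07)
= 1.2072e+15 / 1.4100e+06
= 8.5617e+08 m/s

8.5617e+08


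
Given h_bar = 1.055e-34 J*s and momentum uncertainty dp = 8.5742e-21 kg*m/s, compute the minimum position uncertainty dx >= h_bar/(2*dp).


dx = h_bar / (2 * dp)
= 1.055e-34 / (2 * 8.5742e-21)
= 1.055e-34 / 1.7148e-20
= 6.1522e-15 m

6.1522e-15


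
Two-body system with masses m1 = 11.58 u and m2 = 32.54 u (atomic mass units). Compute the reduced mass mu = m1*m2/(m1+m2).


mu = m1 * m2 / (m1 + m2)
= 11.58 * 32.54 / (11.58 + 32.54)
= 376.8132 / 44.12
= 8.5406 u

8.5406


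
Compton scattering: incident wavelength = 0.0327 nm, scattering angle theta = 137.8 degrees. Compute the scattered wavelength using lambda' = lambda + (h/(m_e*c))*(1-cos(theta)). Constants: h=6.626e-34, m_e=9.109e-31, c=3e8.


Compton wavelength: h/(m_e*c) = 2.4247e-12 m
d_lambda = 2.4247e-12 * (1 - cos(137.8 deg))
= 2.4247e-12 * 1.740805
= 4.2209e-12 m = 0.004221 nm
lambda' = 0.0327 + 0.004221
= 0.036921 nm

0.036921


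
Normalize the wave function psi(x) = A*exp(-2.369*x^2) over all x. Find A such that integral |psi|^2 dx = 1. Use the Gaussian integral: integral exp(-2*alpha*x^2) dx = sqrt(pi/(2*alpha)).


integral |psi|^2 dx = A^2 * sqrt(pi/(2*alpha)) = 1
A^2 = sqrt(2*alpha/pi)
= sqrt(2 * 2.369 / pi)
= 1.228069
A = sqrt(1.228069)
= 1.1082

1.1082


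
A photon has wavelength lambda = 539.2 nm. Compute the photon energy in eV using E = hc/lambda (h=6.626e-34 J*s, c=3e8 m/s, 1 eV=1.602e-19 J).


E = hc / lambda
= (6.626e-34)(3e8) / (539.2e-9)
= 1.9878e-25 / 5.3920e-07
= 3.6866e-19 J
Converting to eV: 3.6866e-19 / 1.602e-19
= 2.3012 eV

2.3012


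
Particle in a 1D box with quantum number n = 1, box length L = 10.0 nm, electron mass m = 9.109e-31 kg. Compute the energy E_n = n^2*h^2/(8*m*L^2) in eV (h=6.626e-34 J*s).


E = n^2 * h^2 / (8 * m * L^2)
= 1^2 * (6.626e-34)^2 / (8 * 9.109e-31 * (10.0e-9)^2)
= 1 * 4.3904e-67 / (8 * 9.109e-31 * 1.0000e-16)
= 6.0248e-22 J
= 0.0038 eV

0.0038


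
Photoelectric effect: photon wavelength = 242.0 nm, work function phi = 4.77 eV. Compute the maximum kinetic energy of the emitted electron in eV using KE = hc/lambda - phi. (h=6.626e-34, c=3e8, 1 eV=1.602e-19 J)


E_photon = hc / lambda
= (6.626e-34)(3e8) / (242.0e-9)
= 8.2140e-19 J
= 5.1274 eV
KE = E_photon - phi
= 5.1274 - 4.77
= 0.3574 eV

0.3574


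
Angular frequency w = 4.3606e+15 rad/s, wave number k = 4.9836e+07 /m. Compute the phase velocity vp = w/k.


vp = w / k
= 4.3606e+15 / 4.9836e+07
= 8.7499e+07 m/s

8.7499e+07


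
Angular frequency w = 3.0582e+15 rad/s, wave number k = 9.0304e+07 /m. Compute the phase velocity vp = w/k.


vp = w / k
= 3.0582e+15 / 9.0304e+07
= 3.3866e+07 m/s

3.3866e+07


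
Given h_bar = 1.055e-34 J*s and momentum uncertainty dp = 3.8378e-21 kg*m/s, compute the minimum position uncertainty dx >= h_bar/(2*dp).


dx = h_bar / (2 * dp)
= 1.055e-34 / (2 * 3.8378e-21)
= 1.055e-34 / 7.6756e-21
= 1.3745e-14 m

1.3745e-14


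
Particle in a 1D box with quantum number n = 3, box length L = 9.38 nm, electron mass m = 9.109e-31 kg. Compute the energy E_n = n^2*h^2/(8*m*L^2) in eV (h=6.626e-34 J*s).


E = n^2 * h^2 / (8 * m * L^2)
= 3^2 * (6.626e-34)^2 / (8 * 9.109e-31 * (9.38e-9)^2)
= 9 * 4.3904e-67 / (8 * 9.109e-31 * 8.7984e-17)
= 6.1628e-21 J
= 0.0385 eV

0.0385


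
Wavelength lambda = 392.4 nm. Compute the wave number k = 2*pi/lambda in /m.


k = 2 * pi / lambda
= 6.2832 / (392.4e-9)
= 6.2832 / 3.9240e-07
= 1.6012e+07 /m

1.6012e+07


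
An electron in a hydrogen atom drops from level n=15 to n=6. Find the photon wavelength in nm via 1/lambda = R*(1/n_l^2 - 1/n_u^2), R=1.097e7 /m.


1/lambda = R * (1/n_l^2 - 1/n_u^2)
= 1.097e7 * (1/6^2 - 1/15^2)
= 1.097e7 * (0.027778 - 0.004444)
= 1.097e7 * 0.023333
= 2.5597e+05 /m
lambda = 1 / 2.5597e+05 = 3906.7587 nm

3906.7587


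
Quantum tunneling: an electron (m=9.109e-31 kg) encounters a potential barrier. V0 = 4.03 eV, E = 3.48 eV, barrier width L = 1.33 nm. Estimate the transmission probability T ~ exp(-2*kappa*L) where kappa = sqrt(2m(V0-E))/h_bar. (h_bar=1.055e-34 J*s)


V0 - E = 0.55 eV = 8.8110e-20 J
kappa = sqrt(2 * m * (V0-E)) / h_bar
= sqrt(2 * 9.109e-31 * 8.8110e-20) / 1.055e-34
= 3.7976e+09 /m
2*kappa*L = 2 * 3.7976e+09 * 1.33e-9
= 10.1016
T = exp(-10.1016) = 4.101201e-05

4.101201e-05


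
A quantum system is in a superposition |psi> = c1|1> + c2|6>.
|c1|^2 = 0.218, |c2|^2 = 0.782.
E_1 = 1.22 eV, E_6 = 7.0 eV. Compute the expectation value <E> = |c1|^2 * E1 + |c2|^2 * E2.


<E> = |c1|^2 * E1 + |c2|^2 * E2
= 0.218 * 1.22 + 0.782 * 7.0
= 0.266 + 5.474
= 5.74 eV

5.74


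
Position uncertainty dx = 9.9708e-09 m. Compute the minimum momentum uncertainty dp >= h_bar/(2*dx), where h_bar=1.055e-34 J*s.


dp = h_bar / (2 * dx)
= 1.055e-34 / (2 * 9.9708e-09)
= 1.055e-34 / 1.9942e-08
= 5.2904e-27 kg*m/s

5.2904e-27


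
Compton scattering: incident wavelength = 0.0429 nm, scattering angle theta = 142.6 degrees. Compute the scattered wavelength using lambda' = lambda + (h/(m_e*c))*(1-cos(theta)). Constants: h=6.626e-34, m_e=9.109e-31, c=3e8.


Compton wavelength: h/(m_e*c) = 2.4247e-12 m
d_lambda = 2.4247e-12 * (1 - cos(142.6 deg))
= 2.4247e-12 * 1.794415
= 4.3509e-12 m = 0.004351 nm
lambda' = 0.0429 + 0.004351
= 0.047251 nm

0.047251


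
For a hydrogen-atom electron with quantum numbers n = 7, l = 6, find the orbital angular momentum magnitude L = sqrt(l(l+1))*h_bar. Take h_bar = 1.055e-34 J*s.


L = sqrt(l*(l+1)) * h_bar
= sqrt(6 * 7) * 1.055e-34
= sqrt(42) * 1.055e-34
= 6.4807 * 1.055e-34
= 6.8372e-34 J*s

6.8372e-34


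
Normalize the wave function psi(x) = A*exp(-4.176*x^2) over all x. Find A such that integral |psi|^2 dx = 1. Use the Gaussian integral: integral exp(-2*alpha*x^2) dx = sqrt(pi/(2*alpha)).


integral |psi|^2 dx = A^2 * sqrt(pi/(2*alpha)) = 1
A^2 = sqrt(2*alpha/pi)
= sqrt(2 * 4.176 / pi)
= 1.630498
A = sqrt(1.630498)
= 1.2769

1.2769


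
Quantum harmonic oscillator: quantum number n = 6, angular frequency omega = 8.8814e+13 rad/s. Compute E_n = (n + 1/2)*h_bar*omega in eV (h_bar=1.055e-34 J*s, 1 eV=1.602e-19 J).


E = (n + 1/2) * h_bar * omega
= (6 + 0.5) * 1.055e-34 * 8.8814e+13
= 6.5 * 9.3699e-21
= 6.0904e-20 J
= 0.3802 eV

0.3802


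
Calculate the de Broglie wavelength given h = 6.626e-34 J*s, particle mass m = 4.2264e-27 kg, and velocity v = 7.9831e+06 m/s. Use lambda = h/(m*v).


lambda = h / (m * v)
= 6.626e-34 / (4.2264e-27 * 7.9831e+06)
= 6.626e-34 / 3.3740e-20
= 1.9639e-14 m

1.9639e-14


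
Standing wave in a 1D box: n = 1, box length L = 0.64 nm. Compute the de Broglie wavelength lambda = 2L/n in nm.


lambda = 2L / n
= 2 * 0.64 / 1
= 1.28 / 1
= 1.28 nm

1.28


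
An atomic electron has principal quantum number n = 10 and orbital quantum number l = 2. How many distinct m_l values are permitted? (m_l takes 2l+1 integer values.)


m_l ranges from -l to +l in integer steps
So m_l goes from -2 to +2
Count = 2l + 1 = 2*2 + 1
= 5

5


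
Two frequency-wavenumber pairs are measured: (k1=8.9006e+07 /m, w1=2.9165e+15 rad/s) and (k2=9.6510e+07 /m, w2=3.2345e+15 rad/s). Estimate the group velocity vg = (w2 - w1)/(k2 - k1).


vg = (w2 - w1) / (k2 - k1)
= (3.2345e+15 - 2.9165e+15) / (9.6510e+07 - 8.9006e+07)
= 3.1800e+14 / 7.5040e+06
= 4.2377e+07 m/s

4.2377e+07


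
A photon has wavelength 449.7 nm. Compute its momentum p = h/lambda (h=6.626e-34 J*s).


p = h / lambda
= 6.626e-34 / (449.7e-9)
= 6.626e-34 / 4.4970e-07
= 1.4734e-27 kg*m/s

1.4734e-27


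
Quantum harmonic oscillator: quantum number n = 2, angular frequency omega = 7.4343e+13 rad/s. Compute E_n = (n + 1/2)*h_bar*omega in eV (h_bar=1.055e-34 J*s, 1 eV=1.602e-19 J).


E = (n + 1/2) * h_bar * omega
= (2 + 0.5) * 1.055e-34 * 7.4343e+13
= 2.5 * 7.8432e-21
= 1.9608e-20 J
= 0.1224 eV

0.1224


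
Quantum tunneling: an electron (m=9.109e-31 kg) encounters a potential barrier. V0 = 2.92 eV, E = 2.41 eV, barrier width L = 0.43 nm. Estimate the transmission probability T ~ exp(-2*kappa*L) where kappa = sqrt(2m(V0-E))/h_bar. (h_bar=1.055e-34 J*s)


V0 - E = 0.51 eV = 8.1702e-20 J
kappa = sqrt(2 * m * (V0-E)) / h_bar
= sqrt(2 * 9.109e-31 * 8.1702e-20) / 1.055e-34
= 3.6569e+09 /m
2*kappa*L = 2 * 3.6569e+09 * 0.43e-9
= 3.1449
T = exp(-3.1449) = 4.306941e-02

4.306941e-02


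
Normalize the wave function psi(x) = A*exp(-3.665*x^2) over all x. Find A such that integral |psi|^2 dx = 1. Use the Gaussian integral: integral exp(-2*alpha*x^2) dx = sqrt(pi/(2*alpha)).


integral |psi|^2 dx = A^2 * sqrt(pi/(2*alpha)) = 1
A^2 = sqrt(2*alpha/pi)
= sqrt(2 * 3.665 / pi)
= 1.527485
A = sqrt(1.527485)
= 1.2359

1.2359


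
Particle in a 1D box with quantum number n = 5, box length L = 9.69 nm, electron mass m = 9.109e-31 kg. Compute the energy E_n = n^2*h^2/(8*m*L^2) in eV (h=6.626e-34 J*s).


E = n^2 * h^2 / (8 * m * L^2)
= 5^2 * (6.626e-34)^2 / (8 * 9.109e-31 * (9.69e-9)^2)
= 25 * 4.3904e-67 / (8 * 9.109e-31 * 9.3896e-17)
= 1.6041e-20 J
= 0.1001 eV

0.1001


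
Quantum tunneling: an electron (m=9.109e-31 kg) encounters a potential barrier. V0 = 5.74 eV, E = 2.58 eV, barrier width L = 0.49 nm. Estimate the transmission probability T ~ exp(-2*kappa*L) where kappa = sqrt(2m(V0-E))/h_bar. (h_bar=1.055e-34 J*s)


V0 - E = 3.16 eV = 5.0623e-19 J
kappa = sqrt(2 * m * (V0-E)) / h_bar
= sqrt(2 * 9.109e-31 * 5.0623e-19) / 1.055e-34
= 9.1028e+09 /m
2*kappa*L = 2 * 9.1028e+09 * 0.49e-9
= 8.9207
T = exp(-8.9207) = 1.335952e-04

1.335952e-04


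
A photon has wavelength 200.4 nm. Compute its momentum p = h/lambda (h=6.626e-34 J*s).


p = h / lambda
= 6.626e-34 / (200.4e-9)
= 6.626e-34 / 2.0040e-07
= 3.3064e-27 kg*m/s

3.3064e-27


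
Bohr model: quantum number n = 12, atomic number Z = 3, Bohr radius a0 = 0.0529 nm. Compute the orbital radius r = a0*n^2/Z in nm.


r = a0 * n^2 / Z
= 0.0529 * 12^2 / 3
= 0.0529 * 144 / 3
= 2.5392 nm

2.5392


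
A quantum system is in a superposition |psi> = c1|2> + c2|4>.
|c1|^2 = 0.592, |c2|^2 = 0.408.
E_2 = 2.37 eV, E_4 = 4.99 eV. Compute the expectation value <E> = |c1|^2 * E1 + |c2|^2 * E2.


<E> = |c1|^2 * E1 + |c2|^2 * E2
= 0.592 * 2.37 + 0.408 * 4.99
= 1.403 + 2.0359
= 3.439 eV

3.439


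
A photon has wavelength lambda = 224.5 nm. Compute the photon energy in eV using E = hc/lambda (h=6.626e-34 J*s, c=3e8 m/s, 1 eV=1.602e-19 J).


E = hc / lambda
= (6.626e-34)(3e8) / (224.5e-9)
= 1.9878e-25 / 2.2450e-07
= 8.8543e-19 J
Converting to eV: 8.8543e-19 / 1.602e-19
= 5.5271 eV

5.5271


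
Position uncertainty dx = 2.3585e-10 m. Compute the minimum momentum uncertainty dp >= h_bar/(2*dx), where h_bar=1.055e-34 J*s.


dp = h_bar / (2 * dx)
= 1.055e-34 / (2 * 2.3585e-10)
= 1.055e-34 / 4.7170e-10
= 2.2366e-25 kg*m/s

2.2366e-25


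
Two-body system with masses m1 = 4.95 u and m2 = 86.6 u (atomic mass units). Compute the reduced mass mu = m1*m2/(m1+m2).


mu = m1 * m2 / (m1 + m2)
= 4.95 * 86.6 / (4.95 + 86.6)
= 428.67 / 91.55
= 4.6824 u

4.6824


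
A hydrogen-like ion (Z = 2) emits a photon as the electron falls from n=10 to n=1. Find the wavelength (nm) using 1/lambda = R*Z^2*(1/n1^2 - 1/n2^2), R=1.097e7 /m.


1/lambda = R * Z^2 * (1/n1^2 - 1/n2^2)
= 1.097e7 * 2^2 * (1/1^2 - 1/10^2)
= 1.097e7 * 4 * (1.0 - 0.01)
= 4.3441e+07 /m
lambda = 1 / 4.3441e+07
= 23.0196 nm

23.0196


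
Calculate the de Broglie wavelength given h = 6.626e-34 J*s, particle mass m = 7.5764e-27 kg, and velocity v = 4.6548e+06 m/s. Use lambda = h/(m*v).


lambda = h / (m * v)
= 6.626e-34 / (7.5764e-27 * 4.6548e+06)
= 6.626e-34 / 3.5267e-20
= 1.8788e-14 m

1.8788e-14


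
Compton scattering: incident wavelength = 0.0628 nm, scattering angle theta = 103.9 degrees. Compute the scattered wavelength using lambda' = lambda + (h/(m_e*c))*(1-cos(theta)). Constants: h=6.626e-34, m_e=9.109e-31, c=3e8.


Compton wavelength: h/(m_e*c) = 2.4247e-12 m
d_lambda = 2.4247e-12 * (1 - cos(103.9 deg))
= 2.4247e-12 * 1.240228
= 3.0072e-12 m = 0.003007 nm
lambda' = 0.0628 + 0.003007
= 0.065807 nm

0.065807


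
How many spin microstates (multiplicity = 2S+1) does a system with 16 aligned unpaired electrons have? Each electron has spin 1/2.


Total spin S = N * (1/2) = 16 * 0.5 = 8.0
Spin multiplicity = 2S + 1
= 2 * 8.0 + 1
= 17

17


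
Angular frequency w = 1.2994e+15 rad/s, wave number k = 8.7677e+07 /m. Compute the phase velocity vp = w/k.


vp = w / k
= 1.2994e+15 / 8.7677e+07
= 1.4820e+07 m/s

1.4820e+07


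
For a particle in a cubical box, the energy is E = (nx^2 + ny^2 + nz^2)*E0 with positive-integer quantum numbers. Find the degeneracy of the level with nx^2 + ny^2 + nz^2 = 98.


Enumerate all (nx, ny, nz) with nx^2 + ny^2 + nz^2 = 98:
(1,4,9)
(1,9,4)
(3,5,8)
(3,8,5)
(4,1,9)
(4,9,1)
(5,3,8)
(5,8,3)
(8,3,5)
(8,5,3)
(9,1,4)
(9,4,1)
Total degeneracy = 12

12


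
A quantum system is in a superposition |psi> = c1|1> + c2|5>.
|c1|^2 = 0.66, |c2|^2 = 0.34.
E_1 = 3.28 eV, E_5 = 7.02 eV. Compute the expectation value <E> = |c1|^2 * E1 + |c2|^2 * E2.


<E> = |c1|^2 * E1 + |c2|^2 * E2
= 0.66 * 3.28 + 0.34 * 7.02
= 2.1648 + 2.3868
= 4.5516 eV

4.5516


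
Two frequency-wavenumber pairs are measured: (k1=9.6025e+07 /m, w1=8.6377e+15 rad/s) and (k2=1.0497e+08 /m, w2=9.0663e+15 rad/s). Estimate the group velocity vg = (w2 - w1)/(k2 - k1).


vg = (w2 - w1) / (k2 - k1)
= (9.0663e+15 - 8.6377e+15) / (1.0497e+08 - 9.6025e+07)
= 4.2860e+14 / 8.9450e+06
= 4.7915e+07 m/s

4.7915e+07


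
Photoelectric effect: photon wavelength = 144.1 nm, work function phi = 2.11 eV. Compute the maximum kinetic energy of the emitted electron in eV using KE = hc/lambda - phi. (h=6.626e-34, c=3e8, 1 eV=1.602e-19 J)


E_photon = hc / lambda
= (6.626e-34)(3e8) / (144.1e-9)
= 1.3795e-18 J
= 8.6109 eV
KE = E_photon - phi
= 8.6109 - 2.11
= 6.5009 eV

6.5009


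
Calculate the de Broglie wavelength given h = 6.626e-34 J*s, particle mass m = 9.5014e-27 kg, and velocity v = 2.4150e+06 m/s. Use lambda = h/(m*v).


lambda = h / (m * v)
= 6.626e-34 / (9.5014e-27 * 2.4150e+06)
= 6.626e-34 / 2.2946e-20
= 2.8877e-14 m

2.8877e-14


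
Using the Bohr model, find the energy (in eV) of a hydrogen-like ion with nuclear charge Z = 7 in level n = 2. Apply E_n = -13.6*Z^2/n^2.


E_n = -13.6 * Z^2 / n^2
= -13.6 * 7^2 / 2^2
= -13.6 * 49 / 4
= -166.6 eV

-166.6


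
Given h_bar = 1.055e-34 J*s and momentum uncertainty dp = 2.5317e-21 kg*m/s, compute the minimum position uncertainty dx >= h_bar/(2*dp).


dx = h_bar / (2 * dp)
= 1.055e-34 / (2 * 2.5317e-21)
= 1.055e-34 / 5.0634e-21
= 2.0836e-14 m

2.0836e-14


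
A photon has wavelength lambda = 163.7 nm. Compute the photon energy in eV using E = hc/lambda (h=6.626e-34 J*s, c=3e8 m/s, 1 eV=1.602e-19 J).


E = hc / lambda
= (6.626e-34)(3e8) / (163.7e-9)
= 1.9878e-25 / 1.6370e-07
= 1.2143e-18 J
Converting to eV: 1.2143e-18 / 1.602e-19
= 7.5799 eV

7.5799


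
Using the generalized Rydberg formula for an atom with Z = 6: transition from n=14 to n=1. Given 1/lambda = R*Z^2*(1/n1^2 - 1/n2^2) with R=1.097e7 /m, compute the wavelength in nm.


1/lambda = R * Z^2 * (1/n1^2 - 1/n2^2)
= 1.097e7 * 6^2 * (1/1^2 - 1/14^2)
= 1.097e7 * 36 * (1.0 - 0.005102)
= 3.9291e+08 /m
lambda = 1 / 3.9291e+08
= 2.5451 nm

2.5451


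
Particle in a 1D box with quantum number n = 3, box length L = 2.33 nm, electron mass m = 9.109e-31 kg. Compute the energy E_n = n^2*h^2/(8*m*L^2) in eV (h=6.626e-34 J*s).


E = n^2 * h^2 / (8 * m * L^2)
= 3^2 * (6.626e-34)^2 / (8 * 9.109e-31 * (2.33e-9)^2)
= 9 * 4.3904e-67 / (8 * 9.109e-31 * 5.4289e-18)
= 9.9879e-20 J
= 0.6235 eV

0.6235


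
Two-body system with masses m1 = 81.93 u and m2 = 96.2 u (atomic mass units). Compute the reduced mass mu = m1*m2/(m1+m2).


mu = m1 * m2 / (m1 + m2)
= 81.93 * 96.2 / (81.93 + 96.2)
= 7881.666 / 178.13
= 44.2467 u

44.2467


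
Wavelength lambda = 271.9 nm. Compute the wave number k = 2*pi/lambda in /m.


k = 2 * pi / lambda
= 6.2832 / (271.9e-9)
= 6.2832 / 2.7190e-07
= 2.3108e+07 /m

2.3108e+07


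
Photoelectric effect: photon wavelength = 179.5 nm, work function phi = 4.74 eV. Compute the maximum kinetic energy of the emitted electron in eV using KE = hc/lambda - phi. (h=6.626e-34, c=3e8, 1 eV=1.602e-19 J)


E_photon = hc / lambda
= (6.626e-34)(3e8) / (179.5e-9)
= 1.1074e-18 J
= 6.9127 eV
KE = E_photon - phi
= 6.9127 - 4.74
= 2.1727 eV

2.1727


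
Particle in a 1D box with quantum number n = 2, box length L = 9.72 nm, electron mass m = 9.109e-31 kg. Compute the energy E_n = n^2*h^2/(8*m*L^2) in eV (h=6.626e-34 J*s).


E = n^2 * h^2 / (8 * m * L^2)
= 2^2 * (6.626e-34)^2 / (8 * 9.109e-31 * (9.72e-9)^2)
= 4 * 4.3904e-67 / (8 * 9.109e-31 * 9.4478e-17)
= 2.5508e-21 J
= 0.0159 eV

0.0159


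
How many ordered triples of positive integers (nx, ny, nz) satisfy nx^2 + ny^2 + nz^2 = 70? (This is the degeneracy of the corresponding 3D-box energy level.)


Enumerate all (nx, ny, nz) with nx^2 + ny^2 + nz^2 = 70:
(3,5,6)
(3,6,5)
(5,3,6)
(5,6,3)
(6,3,5)
(6,5,3)
Total degeneracy = 6

6


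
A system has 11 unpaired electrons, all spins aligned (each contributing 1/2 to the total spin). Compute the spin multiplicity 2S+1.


Total spin S = N * (1/2) = 11 * 0.5 = 5.5
Spin multiplicity = 2S + 1
= 2 * 5.5 + 1
= 12

12


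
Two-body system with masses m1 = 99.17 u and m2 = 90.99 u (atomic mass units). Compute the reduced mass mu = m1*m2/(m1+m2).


mu = m1 * m2 / (m1 + m2)
= 99.17 * 90.99 / (99.17 + 90.99)
= 9023.4783 / 190.16
= 47.452 u

47.452


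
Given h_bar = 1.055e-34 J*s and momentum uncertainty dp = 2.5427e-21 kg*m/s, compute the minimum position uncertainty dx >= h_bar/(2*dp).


dx = h_bar / (2 * dp)
= 1.055e-34 / (2 * 2.5427e-21)
= 1.055e-34 / 5.0854e-21
= 2.0746e-14 m

2.0746e-14


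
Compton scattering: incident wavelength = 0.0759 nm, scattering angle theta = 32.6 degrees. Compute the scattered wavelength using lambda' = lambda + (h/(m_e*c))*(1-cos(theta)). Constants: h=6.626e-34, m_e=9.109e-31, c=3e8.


Compton wavelength: h/(m_e*c) = 2.4247e-12 m
d_lambda = 2.4247e-12 * (1 - cos(32.6 deg))
= 2.4247e-12 * 0.157548
= 3.8201e-13 m = 0.000382 nm
lambda' = 0.0759 + 0.000382
= 0.076282 nm

0.076282


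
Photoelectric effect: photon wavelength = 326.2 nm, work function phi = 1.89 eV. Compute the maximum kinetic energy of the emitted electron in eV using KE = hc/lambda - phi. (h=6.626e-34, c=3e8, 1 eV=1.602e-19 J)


E_photon = hc / lambda
= (6.626e-34)(3e8) / (326.2e-9)
= 6.0938e-19 J
= 3.8039 eV
KE = E_photon - phi
= 3.8039 - 1.89
= 1.9139 eV

1.9139


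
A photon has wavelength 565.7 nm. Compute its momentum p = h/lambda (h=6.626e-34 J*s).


p = h / lambda
= 6.626e-34 / (565.7e-9)
= 6.626e-34 / 5.6570e-07
= 1.1713e-27 kg*m/s

1.1713e-27


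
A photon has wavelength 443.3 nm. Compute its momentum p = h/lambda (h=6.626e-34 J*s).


p = h / lambda
= 6.626e-34 / (443.3e-9)
= 6.626e-34 / 4.4330e-07
= 1.4947e-27 kg*m/s

1.4947e-27


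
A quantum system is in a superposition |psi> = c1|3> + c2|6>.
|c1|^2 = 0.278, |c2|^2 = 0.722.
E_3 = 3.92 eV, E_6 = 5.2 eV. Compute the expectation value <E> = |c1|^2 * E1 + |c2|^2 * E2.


<E> = |c1|^2 * E1 + |c2|^2 * E2
= 0.278 * 3.92 + 0.722 * 5.2
= 1.0898 + 3.7544
= 4.8442 eV

4.8442


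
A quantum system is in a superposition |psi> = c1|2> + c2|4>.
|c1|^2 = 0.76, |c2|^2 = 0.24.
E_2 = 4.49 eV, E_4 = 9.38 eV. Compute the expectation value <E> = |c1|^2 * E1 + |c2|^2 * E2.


<E> = |c1|^2 * E1 + |c2|^2 * E2
= 0.76 * 4.49 + 0.24 * 9.38
= 3.4124 + 2.2512
= 5.6636 eV

5.6636


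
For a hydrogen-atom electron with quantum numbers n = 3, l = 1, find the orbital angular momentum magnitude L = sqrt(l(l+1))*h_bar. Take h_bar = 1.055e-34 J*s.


L = sqrt(l*(l+1)) * h_bar
= sqrt(1 * 2) * 1.055e-34
= sqrt(2) * 1.055e-34
= 1.4142 * 1.055e-34
= 1.4920e-34 J*s

1.4920e-34


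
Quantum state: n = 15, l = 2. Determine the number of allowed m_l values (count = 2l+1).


m_l ranges from -l to +l in integer steps
So m_l goes from -2 to +2
Count = 2l + 1 = 2*2 + 1
= 5

5


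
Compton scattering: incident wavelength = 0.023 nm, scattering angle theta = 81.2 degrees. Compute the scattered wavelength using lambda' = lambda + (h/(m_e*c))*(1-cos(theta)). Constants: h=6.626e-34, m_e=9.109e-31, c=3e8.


Compton wavelength: h/(m_e*c) = 2.4247e-12 m
d_lambda = 2.4247e-12 * (1 - cos(81.2 deg))
= 2.4247e-12 * 0.847014
= 2.0538e-12 m = 0.002054 nm
lambda' = 0.023 + 0.002054
= 0.025054 nm

0.025054


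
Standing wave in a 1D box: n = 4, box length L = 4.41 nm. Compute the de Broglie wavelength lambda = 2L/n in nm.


lambda = 2L / n
= 2 * 4.41 / 4
= 8.82 / 4
= 2.205 nm

2.205


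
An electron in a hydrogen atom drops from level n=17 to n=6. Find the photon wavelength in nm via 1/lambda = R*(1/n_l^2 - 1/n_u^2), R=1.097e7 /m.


1/lambda = R * (1/n_l^2 - 1/n_u^2)
= 1.097e7 * (1/6^2 - 1/17^2)
= 1.097e7 * (0.027778 - 0.00346)
= 1.097e7 * 0.024318
= 2.6676e+05 /m
lambda = 1 / 2.6676e+05 = 3748.6353 nm

3748.6353


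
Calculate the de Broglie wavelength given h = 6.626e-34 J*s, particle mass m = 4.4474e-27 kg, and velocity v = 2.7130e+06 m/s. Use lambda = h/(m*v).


lambda = h / (m * v)
= 6.626e-34 / (4.4474e-27 * 2.7130e+06)
= 6.626e-34 / 1.2066e-20
= 5.4916e-14 m

5.4916e-14


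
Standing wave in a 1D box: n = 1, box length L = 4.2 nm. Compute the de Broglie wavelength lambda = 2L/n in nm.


lambda = 2L / n
= 2 * 4.2 / 1
= 8.4 / 1
= 8.4 nm

8.4


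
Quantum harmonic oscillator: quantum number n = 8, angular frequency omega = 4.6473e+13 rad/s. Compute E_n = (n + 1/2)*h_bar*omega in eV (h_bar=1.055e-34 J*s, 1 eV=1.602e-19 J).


E = (n + 1/2) * h_bar * omega
= (8 + 0.5) * 1.055e-34 * 4.6473e+13
= 8.5 * 4.9029e-21
= 4.1675e-20 J
= 0.2601 eV

0.2601


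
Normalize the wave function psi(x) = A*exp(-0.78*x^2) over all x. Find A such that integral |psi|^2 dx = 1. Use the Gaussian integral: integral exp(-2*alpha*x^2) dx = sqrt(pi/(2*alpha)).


integral |psi|^2 dx = A^2 * sqrt(pi/(2*alpha)) = 1
A^2 = sqrt(2*alpha/pi)
= sqrt(2 * 0.78 / pi)
= 0.704673
A = sqrt(0.704673)
= 0.8394

0.8394


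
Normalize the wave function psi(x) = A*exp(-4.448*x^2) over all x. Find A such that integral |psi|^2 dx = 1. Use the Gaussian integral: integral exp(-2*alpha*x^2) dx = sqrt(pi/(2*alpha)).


integral |psi|^2 dx = A^2 * sqrt(pi/(2*alpha)) = 1
A^2 = sqrt(2*alpha/pi)
= sqrt(2 * 4.448 / pi)
= 1.682761
A = sqrt(1.682761)
= 1.2972

1.2972


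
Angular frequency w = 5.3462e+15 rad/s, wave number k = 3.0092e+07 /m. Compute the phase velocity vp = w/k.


vp = w / k
= 5.3462e+15 / 3.0092e+07
= 1.7766e+08 m/s

1.7766e+08


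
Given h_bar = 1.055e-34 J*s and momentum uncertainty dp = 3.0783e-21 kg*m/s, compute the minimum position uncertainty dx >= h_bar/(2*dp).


dx = h_bar / (2 * dp)
= 1.055e-34 / (2 * 3.0783e-21)
= 1.055e-34 / 6.1566e-21
= 1.7136e-14 m

1.7136e-14


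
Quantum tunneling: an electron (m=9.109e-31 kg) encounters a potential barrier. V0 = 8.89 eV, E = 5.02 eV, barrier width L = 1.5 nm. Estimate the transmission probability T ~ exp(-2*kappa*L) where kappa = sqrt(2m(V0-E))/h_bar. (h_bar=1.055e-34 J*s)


V0 - E = 3.87 eV = 6.1997e-19 J
kappa = sqrt(2 * m * (V0-E)) / h_bar
= sqrt(2 * 9.109e-31 * 6.1997e-19) / 1.055e-34
= 1.0074e+10 /m
2*kappa*L = 2 * 1.0074e+10 * 1.5e-9
= 30.2208
T = exp(-30.2208) = 7.503702e-14

7.503702e-14


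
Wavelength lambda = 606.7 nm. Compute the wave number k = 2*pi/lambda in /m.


k = 2 * pi / lambda
= 6.2832 / (606.7e-9)
= 6.2832 / 6.0670e-07
= 1.0356e+07 /m

1.0356e+07


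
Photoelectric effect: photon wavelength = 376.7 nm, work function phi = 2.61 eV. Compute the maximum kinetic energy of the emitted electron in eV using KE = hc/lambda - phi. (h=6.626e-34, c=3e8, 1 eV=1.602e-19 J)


E_photon = hc / lambda
= (6.626e-34)(3e8) / (376.7e-9)
= 5.2769e-19 J
= 3.2939 eV
KE = E_photon - phi
= 3.2939 - 2.61
= 0.6839 eV

0.6839


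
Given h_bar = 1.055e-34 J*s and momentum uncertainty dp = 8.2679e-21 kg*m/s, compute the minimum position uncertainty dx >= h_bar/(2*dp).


dx = h_bar / (2 * dp)
= 1.055e-34 / (2 * 8.2679e-21)
= 1.055e-34 / 1.6536e-20
= 6.3801e-15 m

6.3801e-15


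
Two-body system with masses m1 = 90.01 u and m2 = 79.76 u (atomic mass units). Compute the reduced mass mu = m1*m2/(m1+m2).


mu = m1 * m2 / (m1 + m2)
= 90.01 * 79.76 / (90.01 + 79.76)
= 7179.1976 / 169.77
= 42.2878 u

42.2878


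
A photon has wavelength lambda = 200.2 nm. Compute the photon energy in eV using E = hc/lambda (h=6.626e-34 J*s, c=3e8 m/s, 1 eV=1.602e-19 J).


E = hc / lambda
= (6.626e-34)(3e8) / (200.2e-9)
= 1.9878e-25 / 2.0020e-07
= 9.9291e-19 J
Converting to eV: 9.9291e-19 / 1.602e-19
= 6.1979 eV

6.1979


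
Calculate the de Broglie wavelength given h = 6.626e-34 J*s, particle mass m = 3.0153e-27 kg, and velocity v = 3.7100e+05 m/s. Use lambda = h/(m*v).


lambda = h / (m * v)
= 6.626e-34 / (3.0153e-27 * 3.7100e+05)
= 6.626e-34 / 1.1187e-21
= 5.9231e-13 m

5.9231e-13


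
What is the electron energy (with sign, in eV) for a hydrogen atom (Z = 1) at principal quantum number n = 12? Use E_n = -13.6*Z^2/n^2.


E_n = -13.6 * Z^2 / n^2
= -13.6 * 1^2 / 12^2
= -13.6 * 1 / 144
= -0.0944 eV

-0.0944


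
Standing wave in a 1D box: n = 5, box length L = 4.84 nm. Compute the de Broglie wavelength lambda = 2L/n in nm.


lambda = 2L / n
= 2 * 4.84 / 5
= 9.68 / 5
= 1.936 nm

1.936


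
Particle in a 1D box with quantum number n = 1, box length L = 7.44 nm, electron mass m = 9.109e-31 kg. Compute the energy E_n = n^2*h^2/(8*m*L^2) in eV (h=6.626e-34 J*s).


E = n^2 * h^2 / (8 * m * L^2)
= 1^2 * (6.626e-34)^2 / (8 * 9.109e-31 * (7.44e-9)^2)
= 1 * 4.3904e-67 / (8 * 9.109e-31 * 5.5354e-17)
= 1.0884e-21 J
= 0.0068 eV

0.0068


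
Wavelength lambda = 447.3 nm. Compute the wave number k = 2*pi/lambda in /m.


k = 2 * pi / lambda
= 6.2832 / (447.3e-9)
= 6.2832 / 4.4730e-07
= 1.4047e+07 /m

1.4047e+07


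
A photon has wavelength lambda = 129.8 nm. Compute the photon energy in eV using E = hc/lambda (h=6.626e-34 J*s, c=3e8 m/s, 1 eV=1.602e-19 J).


E = hc / lambda
= (6.626e-34)(3e8) / (129.8e-9)
= 1.9878e-25 / 1.2980e-07
= 1.5314e-18 J
Converting to eV: 1.5314e-18 / 1.602e-19
= 9.5595 eV

9.5595


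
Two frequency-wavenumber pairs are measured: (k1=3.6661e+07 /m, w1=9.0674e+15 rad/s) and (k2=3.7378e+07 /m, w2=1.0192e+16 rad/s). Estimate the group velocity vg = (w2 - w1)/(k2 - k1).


vg = (w2 - w1) / (k2 - k1)
= (1.0192e+16 - 9.0674e+15) / (3.7378e+07 - 3.6661e+07)
= 1.1246e+15 / 7.1700e+05
= 1.5685e+09 m/s

1.5685e+09


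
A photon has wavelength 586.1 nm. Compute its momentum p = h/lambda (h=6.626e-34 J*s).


p = h / lambda
= 6.626e-34 / (586.1e-9)
= 6.626e-34 / 5.8610e-07
= 1.1305e-27 kg*m/s

1.1305e-27


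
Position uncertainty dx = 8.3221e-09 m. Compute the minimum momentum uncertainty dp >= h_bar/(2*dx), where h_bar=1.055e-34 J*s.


dp = h_bar / (2 * dx)
= 1.055e-34 / (2 * 8.3221e-09)
= 1.055e-34 / 1.6644e-08
= 6.3385e-27 kg*m/s

6.3385e-27


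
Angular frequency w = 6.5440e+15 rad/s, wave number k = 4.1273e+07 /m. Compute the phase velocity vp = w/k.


vp = w / k
= 6.5440e+15 / 4.1273e+07
= 1.5855e+08 m/s

1.5855e+08


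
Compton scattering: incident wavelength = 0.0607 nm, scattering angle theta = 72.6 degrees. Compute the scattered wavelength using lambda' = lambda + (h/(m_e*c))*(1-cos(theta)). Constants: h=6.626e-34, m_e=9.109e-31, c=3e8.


Compton wavelength: h/(m_e*c) = 2.4247e-12 m
d_lambda = 2.4247e-12 * (1 - cos(72.6 deg))
= 2.4247e-12 * 0.700959
= 1.6996e-12 m = 0.0017 nm
lambda' = 0.0607 + 0.0017
= 0.0624 nm

0.0624


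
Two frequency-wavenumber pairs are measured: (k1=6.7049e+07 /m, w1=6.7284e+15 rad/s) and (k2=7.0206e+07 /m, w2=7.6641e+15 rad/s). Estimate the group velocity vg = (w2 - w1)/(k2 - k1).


vg = (w2 - w1) / (k2 - k1)
= (7.6641e+15 - 6.7284e+15) / (7.0206e+07 - 6.7049e+07)
= 9.3570e+14 / 3.1570e+06
= 2.9639e+08 m/s

2.9639e+08


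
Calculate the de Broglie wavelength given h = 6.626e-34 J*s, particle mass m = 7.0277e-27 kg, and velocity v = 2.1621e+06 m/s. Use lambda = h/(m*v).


lambda = h / (m * v)
= 6.626e-34 / (7.0277e-27 * 2.1621e+06)
= 6.626e-34 / 1.5195e-20
= 4.3608e-14 m

4.3608e-14


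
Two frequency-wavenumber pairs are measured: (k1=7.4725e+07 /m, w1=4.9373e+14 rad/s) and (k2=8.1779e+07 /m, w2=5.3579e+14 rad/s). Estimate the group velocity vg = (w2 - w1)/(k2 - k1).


vg = (w2 - w1) / (k2 - k1)
= (5.3579e+14 - 4.9373e+14) / (8.1779e+07 - 7.4725e+07)
= 4.2060e+13 / 7.0540e+06
= 5.9626e+06 m/s

5.9626e+06


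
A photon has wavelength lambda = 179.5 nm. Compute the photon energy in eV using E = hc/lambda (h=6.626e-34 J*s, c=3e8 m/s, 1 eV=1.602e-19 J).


E = hc / lambda
= (6.626e-34)(3e8) / (179.5e-9)
= 1.9878e-25 / 1.7950e-07
= 1.1074e-18 J
Converting to eV: 1.1074e-18 / 1.602e-19
= 6.9127 eV

6.9127


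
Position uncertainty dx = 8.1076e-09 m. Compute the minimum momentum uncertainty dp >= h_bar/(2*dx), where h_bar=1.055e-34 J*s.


dp = h_bar / (2 * dx)
= 1.055e-34 / (2 * 8.1076e-09)
= 1.055e-34 / 1.6215e-08
= 6.5062e-27 kg*m/s

6.5062e-27


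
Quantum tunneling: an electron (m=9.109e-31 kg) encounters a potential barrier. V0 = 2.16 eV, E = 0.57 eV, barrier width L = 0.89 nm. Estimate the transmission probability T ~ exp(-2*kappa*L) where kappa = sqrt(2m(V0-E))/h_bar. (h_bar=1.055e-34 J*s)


V0 - E = 1.59 eV = 2.5472e-19 J
kappa = sqrt(2 * m * (V0-E)) / h_bar
= sqrt(2 * 9.109e-31 * 2.5472e-19) / 1.055e-34
= 6.4570e+09 /m
2*kappa*L = 2 * 6.4570e+09 * 0.89e-9
= 11.4934
T = exp(-11.4934) = 1.019739e-05

1.019739e-05


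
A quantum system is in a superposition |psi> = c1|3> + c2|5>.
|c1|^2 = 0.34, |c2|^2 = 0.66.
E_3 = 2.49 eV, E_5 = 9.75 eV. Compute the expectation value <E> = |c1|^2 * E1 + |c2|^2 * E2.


<E> = |c1|^2 * E1 + |c2|^2 * E2
= 0.34 * 2.49 + 0.66 * 9.75
= 0.8466 + 6.435
= 7.2816 eV

7.2816


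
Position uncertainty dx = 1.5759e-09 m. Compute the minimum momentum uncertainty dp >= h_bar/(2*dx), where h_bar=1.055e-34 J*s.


dp = h_bar / (2 * dx)
= 1.055e-34 / (2 * 1.5759e-09)
= 1.055e-34 / 3.1518e-09
= 3.3473e-26 kg*m/s

3.3473e-26


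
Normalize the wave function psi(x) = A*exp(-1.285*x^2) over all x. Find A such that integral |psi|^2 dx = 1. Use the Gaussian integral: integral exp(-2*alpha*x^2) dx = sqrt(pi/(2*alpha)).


integral |psi|^2 dx = A^2 * sqrt(pi/(2*alpha)) = 1
A^2 = sqrt(2*alpha/pi)
= sqrt(2 * 1.285 / pi)
= 0.904465
A = sqrt(0.904465)
= 0.951

0.951


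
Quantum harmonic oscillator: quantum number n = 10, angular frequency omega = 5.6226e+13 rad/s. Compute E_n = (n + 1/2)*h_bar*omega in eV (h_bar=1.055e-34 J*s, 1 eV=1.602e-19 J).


E = (n + 1/2) * h_bar * omega
= (10 + 0.5) * 1.055e-34 * 5.6226e+13
= 10.5 * 5.9318e-21
= 6.2284e-20 J
= 0.3888 eV

0.3888


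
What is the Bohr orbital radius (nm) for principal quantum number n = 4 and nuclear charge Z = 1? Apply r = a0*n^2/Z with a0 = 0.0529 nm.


r = a0 * n^2 / Z
= 0.0529 * 4^2 / 1
= 0.0529 * 16 / 1
= 0.8464 nm

0.8464


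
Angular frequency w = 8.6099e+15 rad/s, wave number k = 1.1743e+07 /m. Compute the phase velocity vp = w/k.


vp = w / k
= 8.6099e+15 / 1.1743e+07
= 7.3319e+08 m/s

7.3319e+08


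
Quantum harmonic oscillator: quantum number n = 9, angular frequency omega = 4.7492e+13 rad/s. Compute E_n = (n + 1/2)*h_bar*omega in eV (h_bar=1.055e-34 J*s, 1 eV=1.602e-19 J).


E = (n + 1/2) * h_bar * omega
= (9 + 0.5) * 1.055e-34 * 4.7492e+13
= 9.5 * 5.0104e-21
= 4.7599e-20 J
= 0.2971 eV

0.2971


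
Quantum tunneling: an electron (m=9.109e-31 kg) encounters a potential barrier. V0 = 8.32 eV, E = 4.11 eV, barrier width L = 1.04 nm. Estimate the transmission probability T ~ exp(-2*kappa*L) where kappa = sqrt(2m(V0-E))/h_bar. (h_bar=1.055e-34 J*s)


V0 - E = 4.21 eV = 6.7444e-19 J
kappa = sqrt(2 * m * (V0-E)) / h_bar
= sqrt(2 * 9.109e-31 * 6.7444e-19) / 1.055e-34
= 1.0507e+10 /m
2*kappa*L = 2 * 1.0507e+10 * 1.04e-9
= 21.8541
T = exp(-21.8541) = 3.227541e-10

3.227541e-10


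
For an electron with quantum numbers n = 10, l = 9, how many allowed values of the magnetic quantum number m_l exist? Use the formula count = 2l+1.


m_l ranges from -l to +l in integer steps
So m_l goes from -9 to +9
Count = 2l + 1 = 2*9 + 1
= 19

19


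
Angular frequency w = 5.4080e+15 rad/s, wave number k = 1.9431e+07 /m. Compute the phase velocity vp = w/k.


vp = w / k
= 5.4080e+15 / 1.9431e+07
= 2.7832e+08 m/s

2.7832e+08


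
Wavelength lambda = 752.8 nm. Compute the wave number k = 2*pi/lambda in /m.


k = 2 * pi / lambda
= 6.2832 / (752.8e-9)
= 6.2832 / 7.5280e-07
= 8.3464e+06 /m

8.3464e+06


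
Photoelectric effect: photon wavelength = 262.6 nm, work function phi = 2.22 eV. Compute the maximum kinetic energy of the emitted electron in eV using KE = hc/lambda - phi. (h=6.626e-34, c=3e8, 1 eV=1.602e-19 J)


E_photon = hc / lambda
= (6.626e-34)(3e8) / (262.6e-9)
= 7.5697e-19 J
= 4.7251 eV
KE = E_photon - phi
= 4.7251 - 2.22
= 2.5051 eV

2.5051


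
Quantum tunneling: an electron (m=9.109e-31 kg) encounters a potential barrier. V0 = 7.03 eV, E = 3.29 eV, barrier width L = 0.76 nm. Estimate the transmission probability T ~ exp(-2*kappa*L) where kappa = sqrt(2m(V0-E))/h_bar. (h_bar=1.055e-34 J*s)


V0 - E = 3.74 eV = 5.9915e-19 J
kappa = sqrt(2 * m * (V0-E)) / h_bar
= sqrt(2 * 9.109e-31 * 5.9915e-19) / 1.055e-34
= 9.9030e+09 /m
2*kappa*L = 2 * 9.9030e+09 * 0.76e-9
= 15.0525
T = exp(-15.0525) = 2.902578e-07

2.902578e-07


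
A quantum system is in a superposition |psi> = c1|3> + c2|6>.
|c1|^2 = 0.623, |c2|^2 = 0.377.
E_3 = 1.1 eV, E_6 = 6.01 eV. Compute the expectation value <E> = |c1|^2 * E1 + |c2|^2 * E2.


<E> = |c1|^2 * E1 + |c2|^2 * E2
= 0.623 * 1.1 + 0.377 * 6.01
= 0.6853 + 2.2658
= 2.9511 eV

2.9511


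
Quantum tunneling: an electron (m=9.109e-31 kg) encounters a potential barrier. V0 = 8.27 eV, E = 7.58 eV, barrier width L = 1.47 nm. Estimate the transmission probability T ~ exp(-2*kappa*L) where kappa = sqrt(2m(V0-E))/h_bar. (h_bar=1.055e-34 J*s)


V0 - E = 0.69 eV = 1.1054e-19 J
kappa = sqrt(2 * m * (V0-E)) / h_bar
= sqrt(2 * 9.109e-31 * 1.1054e-19) / 1.055e-34
= 4.2536e+09 /m
2*kappa*L = 2 * 4.2536e+09 * 1.47e-9
= 12.5055
T = exp(-12.5055) = 3.706217e-06

3.706217e-06


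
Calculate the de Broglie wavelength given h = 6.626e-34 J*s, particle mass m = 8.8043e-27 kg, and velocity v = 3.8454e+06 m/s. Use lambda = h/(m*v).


lambda = h / (m * v)
= 6.626e-34 / (8.8043e-27 * 3.8454e+06)
= 6.626e-34 / 3.3856e-20
= 1.9571e-14 m

1.9571e-14


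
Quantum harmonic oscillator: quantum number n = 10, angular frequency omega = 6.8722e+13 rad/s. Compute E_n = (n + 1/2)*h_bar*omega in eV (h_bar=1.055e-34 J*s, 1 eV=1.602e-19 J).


E = (n + 1/2) * h_bar * omega
= (10 + 0.5) * 1.055e-34 * 6.8722e+13
= 10.5 * 7.2502e-21
= 7.6127e-20 J
= 0.4752 eV

0.4752


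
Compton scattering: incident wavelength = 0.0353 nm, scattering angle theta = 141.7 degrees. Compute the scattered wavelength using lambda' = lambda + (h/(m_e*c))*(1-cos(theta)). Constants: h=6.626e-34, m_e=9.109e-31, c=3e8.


Compton wavelength: h/(m_e*c) = 2.4247e-12 m
d_lambda = 2.4247e-12 * (1 - cos(141.7 deg))
= 2.4247e-12 * 1.784776
= 4.3276e-12 m = 0.004328 nm
lambda' = 0.0353 + 0.004328
= 0.039628 nm

0.039628


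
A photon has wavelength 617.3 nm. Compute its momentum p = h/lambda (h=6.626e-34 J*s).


p = h / lambda
= 6.626e-34 / (617.3e-9)
= 6.626e-34 / 6.1730e-07
= 1.0734e-27 kg*m/s

1.0734e-27


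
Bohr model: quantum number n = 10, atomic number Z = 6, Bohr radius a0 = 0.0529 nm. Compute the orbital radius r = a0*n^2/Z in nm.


r = a0 * n^2 / Z
= 0.0529 * 10^2 / 6
= 0.0529 * 100 / 6
= 0.8817 nm

0.8817


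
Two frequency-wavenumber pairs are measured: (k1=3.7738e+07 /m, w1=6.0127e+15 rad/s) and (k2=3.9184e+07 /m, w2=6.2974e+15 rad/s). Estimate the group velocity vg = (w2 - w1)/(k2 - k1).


vg = (w2 - w1) / (k2 - k1)
= (6.2974e+15 - 6.0127e+15) / (3.9184e+07 - 3.7738e+07)
= 2.8470e+14 / 1.4460e+06
= 1.9689e+08 m/s

1.9689e+08


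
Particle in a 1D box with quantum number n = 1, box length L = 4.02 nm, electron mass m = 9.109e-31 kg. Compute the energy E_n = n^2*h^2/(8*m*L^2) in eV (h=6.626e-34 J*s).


E = n^2 * h^2 / (8 * m * L^2)
= 1^2 * (6.626e-34)^2 / (8 * 9.109e-31 * (4.02e-9)^2)
= 1 * 4.3904e-67 / (8 * 9.109e-31 * 1.6160e-17)
= 3.7281e-21 J
= 0.0233 eV

0.0233


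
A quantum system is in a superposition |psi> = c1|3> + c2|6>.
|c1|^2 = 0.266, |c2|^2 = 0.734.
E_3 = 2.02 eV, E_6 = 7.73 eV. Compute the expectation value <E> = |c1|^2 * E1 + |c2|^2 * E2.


<E> = |c1|^2 * E1 + |c2|^2 * E2
= 0.266 * 2.02 + 0.734 * 7.73
= 0.5373 + 5.6738
= 6.2111 eV

6.2111


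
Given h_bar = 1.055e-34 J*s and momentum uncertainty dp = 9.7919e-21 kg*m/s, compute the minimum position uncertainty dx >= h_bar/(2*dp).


dx = h_bar / (2 * dp)
= 1.055e-34 / (2 * 9.7919e-21)
= 1.055e-34 / 1.9584e-20
= 5.3871e-15 m

5.3871e-15


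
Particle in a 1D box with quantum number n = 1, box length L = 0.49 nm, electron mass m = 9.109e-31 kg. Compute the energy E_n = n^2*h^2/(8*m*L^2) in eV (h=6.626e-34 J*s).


E = n^2 * h^2 / (8 * m * L^2)
= 1^2 * (6.626e-34)^2 / (8 * 9.109e-31 * (0.49e-9)^2)
= 1 * 4.3904e-67 / (8 * 9.109e-31 * 2.4010e-19)
= 2.5093e-19 J
= 1.5663 eV

1.5663


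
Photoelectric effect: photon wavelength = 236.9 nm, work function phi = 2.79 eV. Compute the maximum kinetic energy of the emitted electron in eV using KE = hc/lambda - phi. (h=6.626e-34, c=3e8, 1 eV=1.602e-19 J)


E_photon = hc / lambda
= (6.626e-34)(3e8) / (236.9e-9)
= 8.3909e-19 J
= 5.2378 eV
KE = E_photon - phi
= 5.2378 - 2.79
= 2.4478 eV

2.4478
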